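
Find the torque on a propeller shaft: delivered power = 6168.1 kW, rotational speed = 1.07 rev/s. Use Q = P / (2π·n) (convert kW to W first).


Formula: Q = P_W / (2 * pi * n)
Step 1 — P_W = 6168.1 kW * 1000 = 6168100.0 W
Step 2 — 2 * pi * n = 2 * pi * 1.07 = 6.723008
Step 3 — Q = 6168100.0 / 6.723008 ≈ 917460 N·m (5 s.f.)

917460 N·m


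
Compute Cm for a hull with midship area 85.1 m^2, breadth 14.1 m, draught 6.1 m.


Formula: Cm = Am / (B * T)
Step 1 — B * T = 14.1 * 6.1 = 86.01 m^2
Step 2 — Cm = 85.1 / 86.01 ≈ 0.98942 (5 s.f.)

0.98942


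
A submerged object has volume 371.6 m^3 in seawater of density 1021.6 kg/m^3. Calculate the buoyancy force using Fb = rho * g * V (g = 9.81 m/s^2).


Formula: Fb = rho * g * V
Substituting: Fb = 1021.6 * 9.81 * 371.6
Intermediate: 1021.6 * 9.81 = 10021.896
Result: Fb = 10021.896 * 371.6 ≈ 3724100 N (5 s.f.)

3724100 N


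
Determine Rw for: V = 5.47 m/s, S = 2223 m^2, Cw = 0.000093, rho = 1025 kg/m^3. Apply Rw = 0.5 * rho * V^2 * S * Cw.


Formula: Rw = 0.5 * rho * V^2 * S * Cw
Step 1 — V^2 = 5.47^2 = 29.9209
Step 2 — 0.5 * rho * V^2 = 0.5 * 1025 * 29.9209 = 15334.46125
Step 3 — Rw = 15334.46125 * 2223 * 0.000093 ≈ 3170.2 N (5 s.f.)

3170.2 N


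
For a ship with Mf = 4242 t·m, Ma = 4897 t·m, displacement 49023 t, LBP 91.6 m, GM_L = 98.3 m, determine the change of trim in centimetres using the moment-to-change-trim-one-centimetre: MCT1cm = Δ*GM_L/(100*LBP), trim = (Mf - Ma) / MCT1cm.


Formula: net trimming moment = Mf - Ma; MCT1cm = Δ*GM_L/(100*LBP); trim = net moment / MCT1cm
Step 1 — net trimming moment = 4242 - 4897 = -655 t·m
Step 2 — MCT1cm = 49023 * 98.3 / (100 * 91.6) = 526.0874 t·m/cm
Step 3 — trim = -655 / 526.0874 ≈ -1.2450 cm (5 s.f.)

-1.2450 cm


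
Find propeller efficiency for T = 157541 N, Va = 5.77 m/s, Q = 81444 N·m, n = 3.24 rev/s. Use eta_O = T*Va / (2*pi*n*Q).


Formula: eta = T * Va / (2 * pi * n * Q)
Step 1 — numerator = T * Va = 157541 * 5.77 = 909011.57
Step 2 — 2 * pi * n = 2 * pi * 3.24 = 20.35752
Step 3 — denominator = 20.35752 * 81444 = 1657997.86
Step 4 — eta = 909011.57 / 1657997.86 ≈ 0.54826 (5 s.f.)

0.54826


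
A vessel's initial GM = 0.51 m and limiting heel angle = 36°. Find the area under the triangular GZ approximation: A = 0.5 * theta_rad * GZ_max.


Formula: GZ_max = GM * sin(theta); Area = 0.5 * theta_rad * GZ_max
Step 1 — GZ_max = 0.51 * sin(36°) = 0.51 * 0.587785 = 0.29977 m
Step 2 — theta_rad = 36 * pi/180 = 0.628319 rad
Step 3 — Area = 0.5 * 0.628319 * 0.29977 ≈ 0.094176 m·rad (5 s.f.)

0.094176 m·rad


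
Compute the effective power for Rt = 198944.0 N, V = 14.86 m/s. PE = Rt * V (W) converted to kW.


Formula: PE = Rt * V / 1000 (kW)
Step 1 — PE (W) = 198944.0 * 14.86 = 2956307.84 W
Step 2 — PE (kW) = 2956307.84 / 1000 ≈ 2956.3 kW (5 s.f.)

2956.3 kW


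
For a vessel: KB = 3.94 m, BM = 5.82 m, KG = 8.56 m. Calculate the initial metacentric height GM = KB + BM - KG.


Formula: GM = KB + BM - KG
Step 1 — KM = KB + BM = 3.94 + 5.82 = 9.76 m
Step 2 — GM = KM - KG = 9.76 - 8.56 = 1.2 m

1.2 m


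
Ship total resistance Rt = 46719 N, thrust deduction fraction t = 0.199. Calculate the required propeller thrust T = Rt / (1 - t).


Formula: T = Rt / (1 - t)
Step 1 — (1 - t) = 1 - 0.199 = 0.801
Step 2 — T = 46719 / 0.801 ≈ 58326 N (5 s.f.)

58326 N


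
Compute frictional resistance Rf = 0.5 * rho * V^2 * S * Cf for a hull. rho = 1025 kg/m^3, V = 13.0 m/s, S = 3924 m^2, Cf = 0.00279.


Formula: Rf = 0.5 * rho * V^2 * S * Cf
Step 1 — V^2 = 13.0^2 = 169.0
Step 2 — 0.5 * rho * V^2 = 0.5 * 1025 * 169.0 = 86612.5
Step 3 — Rf = 86612.5 * 3924 * 0.00279 ≈ 948230 N (5 s.f.)

948230 N


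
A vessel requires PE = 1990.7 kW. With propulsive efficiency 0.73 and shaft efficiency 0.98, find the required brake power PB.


Formula: PB = PE / (eta_D * eta_S)
Step 1 — combined efficiency = eta_D * eta_S = 0.73 * 0.98 = 0.7154
Step 2 — PB = 1990.7 / 0.7154 ≈ 2782.6 kW (5 s.f.)

2782.6 kW


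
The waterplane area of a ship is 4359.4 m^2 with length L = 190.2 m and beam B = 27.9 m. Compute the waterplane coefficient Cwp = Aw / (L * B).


Formula: Cwp = Aw / (L * B)
Step 1 — L * B = 190.2 * 27.9 = 5306.58 m^2
Step 2 — Cwp = 4359.4 / 5306.58 ≈ 0.82151 (5 s.f.)

0.82151


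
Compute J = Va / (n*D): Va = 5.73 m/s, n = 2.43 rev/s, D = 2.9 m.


Formula: J = Va / (n * D)
Step 1 — n * D = 2.43 * 2.9 = 7.047
Step 2 — J = 5.73 / 7.047 ≈ 0.81311 (5 s.f.)

0.81311


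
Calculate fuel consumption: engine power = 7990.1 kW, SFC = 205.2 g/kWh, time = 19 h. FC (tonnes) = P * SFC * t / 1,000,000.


Formula: FC (tonnes) = P * SFC * t / 1,000,000
Step 1 — P * SFC * t = 7990.1 * 205.2 * 19 = 31151801.88 g
Step 2 — FC (tonnes) = 31151801.88 / 1,000,000 ≈ 31.152 tonnes (5 s.f.)

31.152 tonnes


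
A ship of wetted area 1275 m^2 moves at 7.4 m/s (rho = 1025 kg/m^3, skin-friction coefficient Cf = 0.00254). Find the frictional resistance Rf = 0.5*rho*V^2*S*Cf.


Formula: Rf = 0.5 * rho * V^2 * S * Cf
Step 1 — V^2 = 7.4^2 = 54.76
Step 2 — 0.5 * rho * V^2 = 0.5 * 1025 * 54.76 = 28064.5
Step 3 — Rf = 28064.5 * 1275 * 0.00254 ≈ 90887 N (5 s.f.)

90887 N


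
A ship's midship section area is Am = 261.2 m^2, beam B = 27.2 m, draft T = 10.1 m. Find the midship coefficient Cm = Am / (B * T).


Formula: Cm = Am / (B * T)
Step 1 — B * T = 27.2 * 10.1 = 274.72 m^2
Step 2 — Cm = 261.2 / 274.72 ≈ 0.95079 (5 s.f.)

0.95079


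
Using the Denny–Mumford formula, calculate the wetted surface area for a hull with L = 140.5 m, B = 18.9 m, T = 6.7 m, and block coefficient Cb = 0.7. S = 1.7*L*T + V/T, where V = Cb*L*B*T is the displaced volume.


Formula: S = 1.7*L*T + V/T with V = Cb*L*B*T, i.e. S = L * (1.7*T + Cb*B)
Step 1 — 1.7*T = 1.7 * 6.7 = 11.39 m
Step 2 — Cb*B = 0.7 * 18.9 = 13.23 m
Step 3 — 1.7*T + Cb*B = 11.39 + 13.23 = 24.62 m
Step 4 — S = 140.5 * 24.62 ≈ 3459.1 m^2 (5 s.f.)

3459.1 m^2


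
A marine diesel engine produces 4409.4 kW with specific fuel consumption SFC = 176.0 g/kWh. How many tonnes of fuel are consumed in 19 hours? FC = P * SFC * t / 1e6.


Formula: FC (tonnes) = P * SFC * t / 1,000,000
Step 1 — P * SFC * t = 4409.4 * 176.0 * 19 = 14745033.6 g
Step 2 — FC (tonnes) = 14745033.6 / 1,000,000 ≈ 14.745 tonnes (5 s.f.)

14.745 tonnes


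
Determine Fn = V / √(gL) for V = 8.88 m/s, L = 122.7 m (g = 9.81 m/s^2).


Formula: Fn = V / sqrt(g * L)
Step 1 — g * L = 9.81 * 122.7 = 1203.687
Step 2 — sqrt(g * L) = sqrt(1203.687) = 34.694193
Step 3 — Fn = 8.88 / 34.694193 ≈ 0.25595 (5 s.f.)

0.25595


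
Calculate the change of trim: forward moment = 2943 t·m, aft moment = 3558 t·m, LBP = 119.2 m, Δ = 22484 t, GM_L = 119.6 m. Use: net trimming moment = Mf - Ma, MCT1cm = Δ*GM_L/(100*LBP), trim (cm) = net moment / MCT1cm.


Formula: net trimming moment = Mf - Ma; MCT1cm = Δ*GM_L/(100*LBP); trim = net moment / MCT1cm
Step 1 — net trimming moment = 2943 - 3558 = -615 t·m
Step 2 — MCT1cm = 22484 * 119.6 / (100 * 119.2) = 225.5945 t·m/cm
Step 3 — trim = -615 / 225.5945 ≈ -2.7261 cm (5 s.f.)

-2.7261 cm


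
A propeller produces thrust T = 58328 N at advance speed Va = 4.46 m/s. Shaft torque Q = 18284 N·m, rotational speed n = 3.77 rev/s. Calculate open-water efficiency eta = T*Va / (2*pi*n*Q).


Formula: eta = T * Va / (2 * pi * n * Q)
Step 1 — numerator = T * Va = 58328 * 4.46 = 260142.88
Step 2 — 2 * pi * n = 2 * pi * 3.77 = 23.687609
Step 3 — denominator = 23.687609 * 18284 = 433104.24
Step 4 — eta = 260142.88 / 433104.24 ≈ 0.60065 (5 s.f.)

0.60065


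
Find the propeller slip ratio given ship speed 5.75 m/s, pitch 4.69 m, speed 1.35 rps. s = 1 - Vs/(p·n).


Formula: s = 1 - Vs / (p * n)
Step 1 — p * n = 4.69 * 1.35 = 6.3315
Step 2 — Vs / (p*n) = 5.75 / 6.3315 = 0.908158 (6 d.p.)
Step 3 — s = 1 - 0.908158 = 0.091842

0.091842


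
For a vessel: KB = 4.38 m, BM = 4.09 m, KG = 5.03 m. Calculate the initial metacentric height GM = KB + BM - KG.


Formula: GM = KB + BM - KG
Step 1 — KM = KB + BM = 4.38 + 4.09 = 8.47 m
Step 2 — GM = KM - KG = 8.47 - 5.03 = 3.44 m

3.44 m


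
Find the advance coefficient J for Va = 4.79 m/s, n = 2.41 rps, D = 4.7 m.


Formula: J = Va / (n * D)
Step 1 — n * D = 2.41 * 4.7 = 11.327
Step 2 — J = 4.79 / 11.327 ≈ 0.42288 (5 s.f.)

0.42288


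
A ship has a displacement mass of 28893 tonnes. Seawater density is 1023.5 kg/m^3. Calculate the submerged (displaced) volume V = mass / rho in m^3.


Formula: V = mass / rho
Step 1 — convert tonnes to kg: 28893 t * 1000 = 28893000 kg
Step 2 — V = 28893000 / 1023.5 ≈ 28230 m^3 (5 s.f.)

28230 m^3


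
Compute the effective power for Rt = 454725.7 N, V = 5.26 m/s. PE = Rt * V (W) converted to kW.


Formula: PE = Rt * V / 1000 (kW)
Step 1 — PE (W) = 454725.7 * 5.26 = 2391857.182 W
Step 2 — PE (kW) = 2391857.182 / 1000 ≈ 2391.9 kW (5 s.f.)

2391.9 kW


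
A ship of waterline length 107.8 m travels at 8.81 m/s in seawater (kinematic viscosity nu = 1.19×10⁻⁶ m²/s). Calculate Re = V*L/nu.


Formula: Re = V * L / nu
Step 1 — V * L = 8.81 * 107.8 = 949.718 m^2/s
Step 2 — Re = 949.718 / 1.19e-6 = 7.98e+08

7.98e+08


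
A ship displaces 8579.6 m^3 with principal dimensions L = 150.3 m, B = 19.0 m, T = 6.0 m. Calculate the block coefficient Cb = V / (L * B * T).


Formula: Cb = V / (L * B * T)
Step 1 — L * B * T = 150.3 * 19.0 * 6.0 = 17134.2 m^3
Step 2 — Cb = 8579.6 / 17134.2 ≈ 0.50073 (5 s.f.)

0.50073


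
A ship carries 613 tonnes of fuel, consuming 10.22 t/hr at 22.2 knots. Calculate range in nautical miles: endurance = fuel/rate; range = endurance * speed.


Formula: endurance = fuel / rate; range = endurance * speed
Step 1 — endurance = 613 / 10.22 = 59.9804 hours
Step 2 — range = 59.9804 * 22.2 ≈ 1331.6 nautical miles (5 s.f.)

1331.6 NM


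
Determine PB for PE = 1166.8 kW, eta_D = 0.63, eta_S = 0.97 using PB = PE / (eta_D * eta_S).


Formula: PB = PE / (eta_D * eta_S)
Step 1 — combined efficiency = eta_D * eta_S = 0.63 * 0.97 = 0.6111
Step 2 — PB = 1166.8 / 0.6111 ≈ 1909.3 kW (5 s.f.)

1909.3 kW


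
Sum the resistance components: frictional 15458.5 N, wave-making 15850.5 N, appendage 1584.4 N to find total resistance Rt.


Formula: Rt = Rf + Rw + Ra
Substituting: Rt = 15458.5 + 15850.5 + 1584.4
Result: Rt = 32893.4 N

32893.4 N


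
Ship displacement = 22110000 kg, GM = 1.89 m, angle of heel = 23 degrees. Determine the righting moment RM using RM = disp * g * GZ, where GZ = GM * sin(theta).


Formula: GZ = GM * sin(theta); RM = disp * g * GZ
Step 1 — GZ = 1.89 * sin(23°) = 1.89 * 0.390731 = 0.738482 m
Step 2 — RM = 22110000 * 9.81 * 0.738482 ≈ 160180000 N·m (5 s.f.)

160180000 N·m


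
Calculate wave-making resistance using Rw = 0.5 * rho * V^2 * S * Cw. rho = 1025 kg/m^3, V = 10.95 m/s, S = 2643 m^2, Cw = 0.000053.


Formula: Rw = 0.5 * rho * V^2 * S * Cw
Step 1 — V^2 = 10.95^2 = 119.9025
Step 2 — 0.5 * rho * V^2 = 0.5 * 1025 * 119.9025 = 61450.03125
Step 3 — Rw = 61450.03125 * 2643 * 0.000053 ≈ 8607.9 N (5 s.f.)

8607.9 N


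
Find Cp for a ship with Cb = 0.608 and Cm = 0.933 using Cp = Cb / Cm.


Formula: Cp = Cb / Cm
Substituting: Cp = 0.608 / 0.933
Result: Cp ≈ 0.65166 (5 s.f.)

0.65166


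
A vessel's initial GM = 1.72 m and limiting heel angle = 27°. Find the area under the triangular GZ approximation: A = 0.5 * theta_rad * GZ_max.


Formula: GZ_max = GM * sin(theta); Area = 0.5 * theta_rad * GZ_max
Step 1 — GZ_max = 1.72 * sin(27°) = 1.72 * 0.45399 = 0.780863 m
Step 2 — theta_rad = 27 * pi/180 = 0.471239 rad
Step 3 — Area = 0.5 * 0.471239 * 0.780863 ≈ 0.18399 m·rad (5 s.f.)

0.18399 m·rad


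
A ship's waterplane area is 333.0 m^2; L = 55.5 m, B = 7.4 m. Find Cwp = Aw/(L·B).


Formula: Cwp = Aw / (L * B)
Step 1 — L * B = 55.5 * 7.4 = 410.7 m^2
Step 2 — Cwp = 333.0 / 410.7 ≈ 0.81081 (5 s.f.)

0.81081


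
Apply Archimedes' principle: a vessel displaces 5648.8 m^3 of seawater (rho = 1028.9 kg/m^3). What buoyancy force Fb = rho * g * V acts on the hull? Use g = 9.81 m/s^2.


Formula: Fb = rho * g * V
Substituting: Fb = 1028.9 * 9.81 * 5648.8
Intermediate: 1028.9 * 9.81 = 10093.509
Result: Fb = 10093.509 * 5648.8 ≈ 57016000 N (5 s.f.)

57016000 N


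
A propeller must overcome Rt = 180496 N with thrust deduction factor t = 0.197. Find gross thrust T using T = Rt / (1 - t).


Formula: T = Rt / (1 - t)
Step 1 — (1 - t) = 1 - 0.197 = 0.803
Step 2 — T = 180496 / 0.803 ≈ 224780 N (5 s.f.)

224780 N


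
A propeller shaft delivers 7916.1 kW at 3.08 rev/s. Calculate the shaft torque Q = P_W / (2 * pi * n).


Formula: Q = P_W / (2 * pi * n)
Step 1 — P_W = 7916.1 kW * 1000 = 7916100.0 W
Step 2 — 2 * pi * n = 2 * pi * 3.08 = 19.352211
Step 3 — Q = 7916100.0 / 19.352211 ≈ 409050 N·m (5 s.f.)

409050 N·m


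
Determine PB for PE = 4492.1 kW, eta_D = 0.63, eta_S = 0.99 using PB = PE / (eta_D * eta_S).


Formula: PB = PE / (eta_D * eta_S)
Step 1 — combined efficiency = eta_D * eta_S = 0.63 * 0.99 = 0.6237
Step 2 — PB = 4492.1 / 0.6237 ≈ 7202.3 kW (5 s.f.)

7202.3 kW


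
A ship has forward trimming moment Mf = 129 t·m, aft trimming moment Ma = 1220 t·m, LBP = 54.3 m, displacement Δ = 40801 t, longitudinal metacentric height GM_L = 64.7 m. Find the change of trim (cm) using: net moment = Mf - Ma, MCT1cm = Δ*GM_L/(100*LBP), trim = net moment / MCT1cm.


Formula: net trimming moment = Mf - Ma; MCT1cm = Δ*GM_L/(100*LBP); trim = net moment / MCT1cm
Step 1 — net trimming moment = 129 - 1220 = -1091 t·m
Step 2 — MCT1cm = 40801 * 64.7 / (100 * 54.3) = 486.1556 t·m/cm
Step 3 — trim = -1091 / 486.1556 ≈ -2.2441 cm (5 s.f.)

-2.2441 cm


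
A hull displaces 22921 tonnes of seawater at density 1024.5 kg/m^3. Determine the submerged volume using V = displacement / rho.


Formula: V = mass / rho
Step 1 — convert tonnes to kg: 22921 t * 1000 = 22921000 kg
Step 2 — V = 22921000 / 1024.5 ≈ 22373 m^3 (5 s.f.)

22373 m^3


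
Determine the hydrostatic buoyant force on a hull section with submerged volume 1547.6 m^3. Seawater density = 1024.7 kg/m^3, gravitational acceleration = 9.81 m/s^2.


Formula: Fb = rho * g * V
Substituting: Fb = 1024.7 * 9.81 * 1547.6
Intermediate: 1024.7 * 9.81 = 10052.307
Result: Fb = 10052.307 * 1547.6 ≈ 15557000 N (5 s.f.)

15557000 N


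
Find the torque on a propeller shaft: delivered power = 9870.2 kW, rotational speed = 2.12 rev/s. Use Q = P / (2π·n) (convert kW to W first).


Formula: Q = P_W / (2 * pi * n)
Step 1 — P_W = 9870.2 kW * 1000 = 9870200.0 W
Step 2 — 2 * pi * n = 2 * pi * 2.12 = 13.320353
Step 3 — Q = 9870200.0 / 13.320353 ≈ 740990 N·m (5 s.f.)

740990 N·m


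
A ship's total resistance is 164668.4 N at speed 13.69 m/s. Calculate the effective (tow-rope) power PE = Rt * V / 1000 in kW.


Formula: PE = Rt * V / 1000 (kW)
Step 1 — PE (W) = 164668.4 * 13.69 = 2254310.396 W
Step 2 — PE (kW) = 2254310.396 / 1000 ≈ 2254.3 kW (5 s.f.)

2254.3 kW


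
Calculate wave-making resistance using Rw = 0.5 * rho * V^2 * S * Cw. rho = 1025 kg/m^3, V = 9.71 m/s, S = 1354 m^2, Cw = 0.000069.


Formula: Rw = 0.5 * rho * V^2 * S * Cw
Step 1 — V^2 = 9.71^2 = 94.2841
Step 2 — 0.5 * rho * V^2 = 0.5 * 1025 * 94.2841 = 48320.60125
Step 3 — Rw = 48320.60125 * 1354 * 0.000069 ≈ 4514.4 N (5 s.f.)

4514.4 N


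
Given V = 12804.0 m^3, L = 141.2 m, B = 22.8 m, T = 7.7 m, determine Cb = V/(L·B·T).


Formula: Cb = V / (L * B * T)
Step 1 — L * B * T = 141.2 * 22.8 * 7.7 = 24789.072 m^3
Step 2 — Cb = 12804.0 / 24789.072 ≈ 0.51652 (5 s.f.)

0.51652


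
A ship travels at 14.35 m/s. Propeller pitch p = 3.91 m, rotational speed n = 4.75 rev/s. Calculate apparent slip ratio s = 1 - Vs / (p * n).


Formula: s = 1 - Vs / (p * n)
Step 1 — p * n = 3.91 * 4.75 = 18.5725
Step 2 — Vs / (p*n) = 14.35 / 18.5725 = 0.772648 (6 d.p.)
Step 3 — s = 1 - 0.772648 = 0.227352

0.227352


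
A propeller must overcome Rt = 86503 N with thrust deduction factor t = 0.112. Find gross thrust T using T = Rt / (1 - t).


Formula: T = Rt / (1 - t)
Step 1 — (1 - t) = 1 - 0.112 = 0.888
Step 2 — T = 86503 / 0.888 ≈ 97413 N (5 s.f.)

97413 N


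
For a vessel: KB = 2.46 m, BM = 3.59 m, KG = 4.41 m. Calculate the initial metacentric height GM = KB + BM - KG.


Formula: GM = KB + BM - KG
Step 1 — KM = KB + BM = 2.46 + 3.59 = 6.05 m
Step 2 — GM = KM - KG = 6.05 - 4.41 = 1.64 m

1.64 m


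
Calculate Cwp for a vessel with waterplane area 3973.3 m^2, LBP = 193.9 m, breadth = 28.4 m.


Formula: Cwp = Aw / (L * B)
Step 1 — L * B = 193.9 * 28.4 = 5506.76 m^2
Step 2 — Cwp = 3973.3 / 5506.76 ≈ 0.72153 (5 s.f.)

0.72153


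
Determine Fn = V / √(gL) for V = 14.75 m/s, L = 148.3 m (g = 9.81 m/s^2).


Formula: Fn = V / sqrt(g * L)
Step 1 — g * L = 9.81 * 148.3 = 1454.823
Step 2 — sqrt(g * L) = sqrt(1454.823) = 38.142142
Step 3 — Fn = 14.75 / 38.142142 ≈ 0.38671 (5 s.f.)

0.38671


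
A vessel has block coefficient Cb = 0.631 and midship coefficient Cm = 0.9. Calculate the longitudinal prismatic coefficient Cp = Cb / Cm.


Formula: Cp = Cb / Cm
Substituting: Cp = 0.631 / 0.9
Result: Cp ≈ 0.70111 (5 s.f.)

0.70111


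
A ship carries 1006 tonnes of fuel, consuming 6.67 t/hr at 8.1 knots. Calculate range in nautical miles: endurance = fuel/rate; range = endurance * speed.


Formula: endurance = fuel / rate; range = endurance * speed
Step 1 — endurance = 1006 / 6.67 = 150.8246 hours
Step 2 — range = 150.8246 * 8.1 ≈ 1221.7 nautical miles (5 s.f.)

1221.7 NM


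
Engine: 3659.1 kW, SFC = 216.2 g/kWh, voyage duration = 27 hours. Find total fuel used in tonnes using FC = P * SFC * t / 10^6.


Formula: FC (tonnes) = P * SFC * t / 1,000,000
Step 1 — P * SFC * t = 3659.1 * 216.2 * 27 = 21359630.34 g
Step 2 — FC (tonnes) = 21359630.34 / 1,000,000 ≈ 21.360 tonnes (5 s.f.)

21.360 tonnes


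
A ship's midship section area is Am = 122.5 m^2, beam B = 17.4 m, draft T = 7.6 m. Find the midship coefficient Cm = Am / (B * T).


Formula: Cm = Am / (B * T)
Step 1 — B * T = 17.4 * 7.6 = 132.24 m^2
Step 2 — Cm = 122.5 / 132.24 ≈ 0.92635 (5 s.f.)

0.92635


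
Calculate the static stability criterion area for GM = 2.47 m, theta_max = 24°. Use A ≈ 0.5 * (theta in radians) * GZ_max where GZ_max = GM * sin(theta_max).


Formula: GZ_max = GM * sin(theta); Area = 0.5 * theta_rad * GZ_max
Step 1 — GZ_max = 2.47 * sin(24°) = 2.47 * 0.406737 = 1.00464 m
Step 2 — theta_rad = 24 * pi/180 = 0.418879 rad
Step 3 — Area = 0.5 * 0.418879 * 1.00464 ≈ 0.21041 m·rad (5 s.f.)

0.21041 m·rad


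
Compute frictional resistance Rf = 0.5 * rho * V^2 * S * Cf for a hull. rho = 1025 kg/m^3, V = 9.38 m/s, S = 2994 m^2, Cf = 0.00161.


Formula: Rf = 0.5 * rho * V^2 * S * Cf
Step 1 — V^2 = 9.38^2 = 87.9844
Step 2 — 0.5 * rho * V^2 = 0.5 * 1025 * 87.9844 = 45092.005
Step 3 — Rf = 45092.005 * 2994 * 0.00161 ≈ 217360 N (5 s.f.)

217360 N


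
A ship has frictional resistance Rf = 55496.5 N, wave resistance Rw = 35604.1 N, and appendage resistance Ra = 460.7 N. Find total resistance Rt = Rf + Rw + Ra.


Formula: Rt = Rf + Rw + Ra
Substituting: Rt = 55496.5 + 35604.1 + 460.7
Result: Rt = 91561.3 N

91561.3 N


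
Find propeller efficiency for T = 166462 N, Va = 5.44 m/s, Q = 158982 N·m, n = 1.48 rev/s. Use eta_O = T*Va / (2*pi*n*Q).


Formula: eta = T * Va / (2 * pi * n * Q)
Step 1 — numerator = T * Va = 166462 * 5.44 = 905553.28
Step 2 — 2 * pi * n = 2 * pi * 1.48 = 9.299114
Step 3 — denominator = 9.299114 * 158982 = 1478391.74
Step 4 — eta = 905553.28 / 1478391.74 ≈ 0.61253 (5 s.f.)

0.61253


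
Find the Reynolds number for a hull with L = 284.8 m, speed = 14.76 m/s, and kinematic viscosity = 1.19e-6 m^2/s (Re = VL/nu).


Formula: Re = V * L / nu
Step 1 — V * L = 14.76 * 284.8 = 4203.648 m^2/s
Step 2 — Re = 4203.648 / 1.19e-6 = 3.53e+09

3.53e+09


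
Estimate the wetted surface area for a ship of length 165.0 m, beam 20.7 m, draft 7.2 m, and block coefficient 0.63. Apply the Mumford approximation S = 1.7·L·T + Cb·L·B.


Formula: S = 1.7*L*T + V/T with V = Cb*L*B*T, i.e. S = L * (1.7*T + Cb*B)
Step 1 — 1.7*T = 1.7 * 7.2 = 12.24 m
Step 2 — Cb*B = 0.63 * 20.7 = 13.041 m
Step 3 — 1.7*T + Cb*B = 12.24 + 13.041 = 25.281 m
Step 4 — S = 165.0 * 25.281 ≈ 4171.4 m^2 (5 s.f.)

4171.4 m^2


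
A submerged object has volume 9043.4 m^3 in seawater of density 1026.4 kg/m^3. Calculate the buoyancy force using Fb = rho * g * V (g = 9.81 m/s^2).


Formula: Fb = rho * g * V
Substituting: Fb = 1026.4 * 9.81 * 9043.4
Intermediate: 1026.4 * 9.81 = 10068.984
Result: Fb = 10068.984 * 9043.4 ≈ 91058000 N (5 s.f.)

91058000 N


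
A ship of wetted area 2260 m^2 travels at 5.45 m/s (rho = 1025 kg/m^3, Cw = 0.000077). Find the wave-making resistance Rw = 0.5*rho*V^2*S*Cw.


Formula: Rw = 0.5 * rho * V^2 * S * Cw
Step 1 — V^2 = 5.45^2 = 29.7025
Step 2 — 0.5 * rho * V^2 = 0.5 * 1025 * 29.7025 = 15222.53125
Step 3 — Rw = 15222.53125 * 2260 * 0.000077 ≈ 2649.0 N (5 s.f.)

2649.0 N


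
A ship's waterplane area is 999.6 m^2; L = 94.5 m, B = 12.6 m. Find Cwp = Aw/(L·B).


Formula: Cwp = Aw / (L * B)
Step 1 — L * B = 94.5 * 12.6 = 1190.7 m^2
Step 2 — Cwp = 999.6 / 1190.7 ≈ 0.83951 (5 s.f.)

0.83951


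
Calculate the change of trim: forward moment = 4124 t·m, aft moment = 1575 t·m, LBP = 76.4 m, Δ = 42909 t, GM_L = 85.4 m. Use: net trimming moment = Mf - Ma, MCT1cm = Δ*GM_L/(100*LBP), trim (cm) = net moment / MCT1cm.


Formula: net trimming moment = Mf - Ma; MCT1cm = Δ*GM_L/(100*LBP); trim = net moment / MCT1cm
Step 1 — net trimming moment = 4124 - 1575 = 2549 t·m
Step 2 — MCT1cm = 42909 * 85.4 / (100 * 76.4) = 479.6373 t·m/cm
Step 3 — trim = 2549 / 479.6373 ≈ 5.3144 cm (5 s.f.)

5.3144 cm


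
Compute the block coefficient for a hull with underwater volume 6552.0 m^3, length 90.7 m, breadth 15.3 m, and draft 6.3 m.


Formula: Cb = V / (L * B * T)
Step 1 — L * B * T = 90.7 * 15.3 * 6.3 = 8742.573 m^3
Step 2 — Cb = 6552.0 / 8742.573 ≈ 0.74944 (5 s.f.)

0.74944


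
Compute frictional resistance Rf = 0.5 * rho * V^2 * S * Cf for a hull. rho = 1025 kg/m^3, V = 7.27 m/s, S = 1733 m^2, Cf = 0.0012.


Formula: Rf = 0.5 * rho * V^2 * S * Cf
Step 1 — V^2 = 7.27^2 = 52.8529
Step 2 — 0.5 * rho * V^2 = 0.5 * 1025 * 52.8529 = 27087.11125
Step 3 — Rf = 27087.11125 * 1733 * 0.0012 ≈ 56330 N (5 s.f.)

56330 N


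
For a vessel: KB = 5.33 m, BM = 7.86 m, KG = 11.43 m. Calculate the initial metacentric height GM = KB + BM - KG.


Formula: GM = KB + BM - KG
Step 1 — KM = KB + BM = 5.33 + 7.86 = 13.19 m
Step 2 — GM = KM - KG = 13.19 - 11.43 = 1.76 m

1.76 m


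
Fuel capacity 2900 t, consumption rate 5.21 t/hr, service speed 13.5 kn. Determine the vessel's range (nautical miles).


Formula: endurance = fuel / rate; range = endurance * speed
Step 1 — endurance = 2900 / 5.21 = 556.6219 hours
Step 2 — range = 556.6219 * 13.5 ≈ 7514.4 nautical miles (5 s.f.)

7514.4 NM


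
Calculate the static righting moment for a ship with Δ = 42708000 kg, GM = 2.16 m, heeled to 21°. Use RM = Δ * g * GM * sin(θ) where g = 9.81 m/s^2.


Formula: GZ = GM * sin(theta); RM = disp * g * GZ
Step 1 — GZ = 2.16 * sin(21°) = 2.16 * 0.358368 = 0.774075 m
Step 2 — RM = 42708000 * 9.81 * 0.774075 ≈ 324310000 N·m (5 s.f.)

324310000 N·m


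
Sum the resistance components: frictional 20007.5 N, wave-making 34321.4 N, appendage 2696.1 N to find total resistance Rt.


Formula: Rt = Rf + Rw + Ra
Substituting: Rt = 20007.5 + 34321.4 + 2696.1
Result: Rt = 57025.0 N

57025.0 N


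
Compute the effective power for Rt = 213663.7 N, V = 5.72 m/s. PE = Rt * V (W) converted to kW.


Formula: PE = Rt * V / 1000 (kW)
Step 1 — PE (W) = 213663.7 * 5.72 = 1222156.364 W
Step 2 — PE (kW) = 1222156.364 / 1000 ≈ 1222.2 kW (5 s.f.)

1222.2 kW


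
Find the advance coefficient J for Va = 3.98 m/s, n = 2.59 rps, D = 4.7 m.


Formula: J = Va / (n * D)
Step 1 — n * D = 2.59 * 4.7 = 12.173
Step 2 — J = 3.98 / 12.173 ≈ 0.32695 (5 s.f.)

0.32695


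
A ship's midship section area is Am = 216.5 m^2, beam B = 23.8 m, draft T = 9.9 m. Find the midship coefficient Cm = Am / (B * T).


Formula: Cm = Am / (B * T)
Step 1 — B * T = 23.8 * 9.9 = 235.62 m^2
Step 2 — Cm = 216.5 / 235.62 ≈ 0.91885 (5 s.f.)

0.91885


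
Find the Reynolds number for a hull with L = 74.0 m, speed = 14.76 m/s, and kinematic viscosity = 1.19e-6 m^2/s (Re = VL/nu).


Formula: Re = V * L / nu
Step 1 — V * L = 14.76 * 74.0 = 1092.24 m^2/s
Step 2 — Re = 1092.24 / 1.19e-6 = 9.18e+08

9.18e+08


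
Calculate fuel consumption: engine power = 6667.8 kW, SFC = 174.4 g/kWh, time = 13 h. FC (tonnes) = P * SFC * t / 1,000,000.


Formula: FC (tonnes) = P * SFC * t / 1,000,000
Step 1 — P * SFC * t = 6667.8 * 174.4 * 13 = 15117236.16 g
Step 2 — FC (tonnes) = 15117236.16 / 1,000,000 ≈ 15.117 tonnes (5 s.f.)

15.117 tonnes


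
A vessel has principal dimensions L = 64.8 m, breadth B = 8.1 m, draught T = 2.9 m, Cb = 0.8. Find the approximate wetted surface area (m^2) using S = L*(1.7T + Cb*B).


Formula: S = 1.7*L*T + V/T with V = Cb*L*B*T, i.e. S = L * (1.7*T + Cb*B)
Step 1 — 1.7*T = 1.7 * 2.9 = 4.93 m
Step 2 — Cb*B = 0.8 * 8.1 = 6.48 m
Step 3 — 1.7*T + Cb*B = 4.93 + 6.48 = 11.41 m
Step 4 — S = 64.8 * 11.41 ≈ 739.37 m^2 (5 s.f.)

739.37 m^2


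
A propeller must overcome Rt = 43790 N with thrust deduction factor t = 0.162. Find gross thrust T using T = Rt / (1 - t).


Formula: T = Rt / (1 - t)
Step 1 — (1 - t) = 1 - 0.162 = 0.838
Step 2 — T = 43790 / 0.838 ≈ 52255 N (5 s.f.)

52255 N


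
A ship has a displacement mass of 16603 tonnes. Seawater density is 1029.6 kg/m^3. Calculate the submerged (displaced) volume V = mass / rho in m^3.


Formula: V = mass / rho
Step 1 — convert tonnes to kg: 16603 t * 1000 = 16603000 kg
Step 2 — V = 16603000 / 1029.6 ≈ 16126 m^3 (5 s.f.)

16126 m^3


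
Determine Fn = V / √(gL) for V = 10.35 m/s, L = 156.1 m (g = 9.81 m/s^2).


Formula: Fn = V / sqrt(g * L)
Step 1 — g * L = 9.81 * 156.1 = 1531.341
Step 2 — sqrt(g * L) = sqrt(1531.341) = 39.132352
Step 3 — Fn = 10.35 / 39.132352 ≈ 0.26449 (5 s.f.)

0.26449


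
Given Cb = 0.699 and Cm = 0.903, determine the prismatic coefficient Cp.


Formula: Cp = Cb / Cm
Substituting: Cp = 0.699 / 0.903
Result: Cp ≈ 0.77409 (5 s.f.)

0.77409


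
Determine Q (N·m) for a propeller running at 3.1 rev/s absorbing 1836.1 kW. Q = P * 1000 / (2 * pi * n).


Formula: Q = P_W / (2 * pi * n)
Step 1 — P_W = 1836.1 kW * 1000 = 1836100.0 W
Step 2 — 2 * pi * n = 2 * pi * 3.1 = 19.477874
Step 3 — Q = 1836100.0 / 19.477874 ≈ 94266 N·m (5 s.f.)

94266 N·m


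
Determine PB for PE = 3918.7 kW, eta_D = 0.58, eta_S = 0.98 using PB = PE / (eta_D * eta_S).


Formula: PB = PE / (eta_D * eta_S)
Step 1 — combined efficiency = eta_D * eta_S = 0.58 * 0.98 = 0.5684
Step 2 — PB = 3918.7 / 0.5684 ≈ 6894.3 kW (5 s.f.)

6894.3 kW


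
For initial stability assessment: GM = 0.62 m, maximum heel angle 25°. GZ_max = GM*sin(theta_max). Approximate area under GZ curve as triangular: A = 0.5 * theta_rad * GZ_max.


Formula: GZ_max = GM * sin(theta); Area = 0.5 * theta_rad * GZ_max
Step 1 — GZ_max = 0.62 * sin(25°) = 0.62 * 0.422618 = 0.262023 m
Step 2 — theta_rad = 25 * pi/180 = 0.436332 rad
Step 3 — Area = 0.5 * 0.436332 * 0.262023 ≈ 0.057165 m·rad (5 s.f.)

0.057165 m·rad


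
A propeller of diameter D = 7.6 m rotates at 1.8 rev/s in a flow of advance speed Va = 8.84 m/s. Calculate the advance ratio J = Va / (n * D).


Formula: J = Va / (n * D)
Step 1 — n * D = 1.8 * 7.6 = 13.68
Step 2 — J = 8.84 / 13.68 ≈ 0.64620 (5 s.f.)

0.64620


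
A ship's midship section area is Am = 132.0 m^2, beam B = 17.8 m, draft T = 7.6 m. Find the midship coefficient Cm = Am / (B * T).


Formula: Cm = Am / (B * T)
Step 1 — B * T = 17.8 * 7.6 = 135.28 m^2
Step 2 — Cm = 132.0 / 135.28 ≈ 0.97575 (5 s.f.)

0.97575


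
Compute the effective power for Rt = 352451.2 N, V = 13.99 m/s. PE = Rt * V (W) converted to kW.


Formula: PE = Rt * V / 1000 (kW)
Step 1 — PE (W) = 352451.2 * 13.99 = 4930792.288 W
Step 2 — PE (kW) = 4930792.288 / 1000 ≈ 4930.8 kW (5 s.f.)

4930.8 kW


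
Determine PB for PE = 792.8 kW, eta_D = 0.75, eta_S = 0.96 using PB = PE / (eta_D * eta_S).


Formula: PB = PE / (eta_D * eta_S)
Step 1 — combined efficiency = eta_D * eta_S = 0.75 * 0.96 = 0.72
Step 2 — PB = 792.8 / 0.72 ≈ 1101.1 kW (5 s.f.)

1101.1 kW


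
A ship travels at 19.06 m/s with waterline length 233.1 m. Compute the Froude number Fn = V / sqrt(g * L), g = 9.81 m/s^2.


Formula: Fn = V / sqrt(g * L)
Step 1 — g * L = 9.81 * 233.1 = 2286.711
Step 2 — sqrt(g * L) = sqrt(2286.711) = 47.819567
Step 3 — Fn = 19.06 / 47.819567 ≈ 0.39858 (5 s.f.)

0.39858


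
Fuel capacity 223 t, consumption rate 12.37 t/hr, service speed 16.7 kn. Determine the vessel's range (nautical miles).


Formula: endurance = fuel / rate; range = endurance * speed
Step 1 — endurance = 223 / 12.37 = 18.0275 hours
Step 2 — range = 18.0275 * 16.7 ≈ 301.06 nautical miles (5 s.f.)

301.06 NM


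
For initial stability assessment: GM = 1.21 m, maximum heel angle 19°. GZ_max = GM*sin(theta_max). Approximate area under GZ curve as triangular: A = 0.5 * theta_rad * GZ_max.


Formula: GZ_max = GM * sin(theta); Area = 0.5 * theta_rad * GZ_max
Step 1 — GZ_max = 1.21 * sin(19°) = 1.21 * 0.325568 = 0.393937 m
Step 2 — theta_rad = 19 * pi/180 = 0.331613 rad
Step 3 — Area = 0.5 * 0.331613 * 0.393937 ≈ 0.065317 m·rad (5 s.f.)

0.065317 m·rad


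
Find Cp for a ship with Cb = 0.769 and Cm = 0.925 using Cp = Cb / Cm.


Formula: Cp = Cb / Cm
Substituting: Cp = 0.769 / 0.925
Result: Cp ≈ 0.83135 (5 s.f.)

0.83135


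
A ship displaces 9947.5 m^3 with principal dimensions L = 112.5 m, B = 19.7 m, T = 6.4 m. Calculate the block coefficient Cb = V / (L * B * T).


Formula: Cb = V / (L * B * T)
Step 1 — L * B * T = 112.5 * 19.7 * 6.4 = 14184.0 m^3
Step 2 — Cb = 9947.5 / 14184.0 ≈ 0.70132 (5 s.f.)

0.70132


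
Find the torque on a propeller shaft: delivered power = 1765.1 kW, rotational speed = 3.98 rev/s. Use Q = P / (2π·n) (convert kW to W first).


Formula: Q = P_W / (2 * pi * n)
Step 1 — P_W = 1765.1 kW * 1000 = 1765100.0 W
Step 2 — 2 * pi * n = 2 * pi * 3.98 = 25.007078
Step 3 — Q = 1765100.0 / 25.007078 ≈ 70584 N·m (5 s.f.)

70584 N·m


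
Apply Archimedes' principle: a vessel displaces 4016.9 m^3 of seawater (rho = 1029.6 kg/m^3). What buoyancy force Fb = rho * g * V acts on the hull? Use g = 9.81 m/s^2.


Formula: Fb = rho * g * V
Substituting: Fb = 1029.6 * 9.81 * 4016.9
Intermediate: 1029.6 * 9.81 = 10100.376
Result: Fb = 10100.376 * 4016.9 ≈ 40572000 N (5 s.f.)

40572000 N


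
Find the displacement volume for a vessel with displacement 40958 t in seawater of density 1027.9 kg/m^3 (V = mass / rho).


Formula: V = mass / rho
Step 1 — convert tonnes to kg: 40958 t * 1000 = 40958000 kg
Step 2 — V = 40958000 / 1027.9 ≈ 39846 m^3 (5 s.f.)

39846 m^3


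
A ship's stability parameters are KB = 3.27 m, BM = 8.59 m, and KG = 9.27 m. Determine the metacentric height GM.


Formula: GM = KB + BM - KG
Step 1 — KM = KB + BM = 3.27 + 8.59 = 11.86 m
Step 2 — GM = KM - KG = 11.86 - 9.27 = 2.59 m

2.59 m


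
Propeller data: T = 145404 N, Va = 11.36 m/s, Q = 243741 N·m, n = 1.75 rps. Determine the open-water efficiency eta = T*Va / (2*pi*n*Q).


Formula: eta = T * Va / (2 * pi * n * Q)
Step 1 — numerator = T * Va = 145404 * 11.36 = 1651789.44
Step 2 — 2 * pi * n = 2 * pi * 1.75 = 10.995574
Step 3 — denominator = 10.995574 * 243741 = 2680072.2
Step 4 — eta = 1651789.44 / 2680072.2 ≈ 0.61632 (5 s.f.)

0.61632


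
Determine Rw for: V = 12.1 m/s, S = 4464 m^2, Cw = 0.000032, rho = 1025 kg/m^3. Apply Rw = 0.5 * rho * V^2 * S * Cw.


Formula: Rw = 0.5 * rho * V^2 * S * Cw
Step 1 — V^2 = 12.1^2 = 146.41
Step 2 — 0.5 * rho * V^2 = 0.5 * 1025 * 146.41 = 75035.125
Step 3 — Rw = 75035.125 * 4464 * 0.000032 ≈ 10719 N (5 s.f.)

10719 N


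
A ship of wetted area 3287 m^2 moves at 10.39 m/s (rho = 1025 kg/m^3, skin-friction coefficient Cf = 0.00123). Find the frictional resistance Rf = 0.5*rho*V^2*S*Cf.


Formula: Rf = 0.5 * rho * V^2 * S * Cf
Step 1 — V^2 = 10.39^2 = 107.9521
Step 2 — 0.5 * rho * V^2 = 0.5 * 1025 * 107.9521 = 55325.45125
Step 3 — Rf = 55325.45125 * 3287 * 0.00123 ≈ 223680 N (5 s.f.)

223680 N


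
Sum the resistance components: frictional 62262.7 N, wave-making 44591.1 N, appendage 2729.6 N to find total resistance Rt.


Formula: Rt = Rf + Rw + Ra
Substituting: Rt = 62262.7 + 44591.1 + 2729.6
Result: Rt = 109583.4 N

109583.4 N


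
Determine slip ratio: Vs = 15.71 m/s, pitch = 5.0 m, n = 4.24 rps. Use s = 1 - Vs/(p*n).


Formula: s = 1 - Vs / (p * n)
Step 1 — p * n = 5.0 * 4.24 = 21.2
Step 2 — Vs / (p*n) = 15.71 / 21.2 = 0.741038 (6 d.p.)
Step 3 — s = 1 - 0.741038 = 0.258962

0.258962


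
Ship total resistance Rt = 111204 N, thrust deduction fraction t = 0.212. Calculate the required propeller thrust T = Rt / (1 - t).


Formula: T = Rt / (1 - t)
Step 1 — (1 - t) = 1 - 0.212 = 0.788
Step 2 — T = 111204 / 0.788 ≈ 141120 N (5 s.f.)

141120 N


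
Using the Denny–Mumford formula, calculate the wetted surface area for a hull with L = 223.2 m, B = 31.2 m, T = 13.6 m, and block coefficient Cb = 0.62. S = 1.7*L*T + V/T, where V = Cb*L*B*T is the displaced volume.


Formula: S = 1.7*L*T + V/T with V = Cb*L*B*T, i.e. S = L * (1.7*T + Cb*B)
Step 1 — 1.7*T = 1.7 * 13.6 = 23.12 m
Step 2 — Cb*B = 0.62 * 31.2 = 19.344 m
Step 3 — 1.7*T + Cb*B = 23.12 + 19.344 = 42.464 m
Step 4 — S = 223.2 * 42.464 ≈ 9478.0 m^2 (5 s.f.)

9478.0 m^2


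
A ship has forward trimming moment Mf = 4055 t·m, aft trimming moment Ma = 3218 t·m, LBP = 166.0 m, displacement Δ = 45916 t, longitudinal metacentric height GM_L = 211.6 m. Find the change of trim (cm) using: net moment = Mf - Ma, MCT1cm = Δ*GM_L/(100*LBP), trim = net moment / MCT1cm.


Formula: net trimming moment = Mf - Ma; MCT1cm = Δ*GM_L/(100*LBP); trim = net moment / MCT1cm
Step 1 — net trimming moment = 4055 - 3218 = 837 t·m
Step 2 — MCT1cm = 45916 * 211.6 / (100 * 166.0) = 585.2907 t·m/cm
Step 3 — trim = 837 / 585.2907 ≈ 1.4301 cm (5 s.f.)

1.4301 cm


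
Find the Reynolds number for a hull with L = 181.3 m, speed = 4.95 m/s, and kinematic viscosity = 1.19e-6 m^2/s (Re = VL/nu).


Formula: Re = V * L / nu
Step 1 — V * L = 4.95 * 181.3 = 897.435 m^2/s
Step 2 — Re = 897.435 / 1.19e-6 = 7.54e+08

7.54e+08


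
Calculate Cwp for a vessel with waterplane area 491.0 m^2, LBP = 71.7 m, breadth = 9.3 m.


Formula: Cwp = Aw / (L * B)
Step 1 — L * B = 71.7 * 9.3 = 666.81 m^2
Step 2 — Cwp = 491.0 / 666.81 ≈ 0.73634 (5 s.f.)

0.73634


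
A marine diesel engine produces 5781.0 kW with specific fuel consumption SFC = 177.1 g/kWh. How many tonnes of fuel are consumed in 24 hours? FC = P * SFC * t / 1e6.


Formula: FC (tonnes) = P * SFC * t / 1,000,000
Step 1 — P * SFC * t = 5781.0 * 177.1 * 24 = 24571562.4 g
Step 2 — FC (tonnes) = 24571562.4 / 1,000,000 ≈ 24.572 tonnes (5 s.f.)

24.572 tonnes


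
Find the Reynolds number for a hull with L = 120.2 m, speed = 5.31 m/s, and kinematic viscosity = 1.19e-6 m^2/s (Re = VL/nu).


Formula: Re = V * L / nu
Step 1 — V * L = 5.31 * 120.2 = 638.262 m^2/s
Step 2 — Re = 638.262 / 1.19e-6 = 5.36e+08

5.36e+08


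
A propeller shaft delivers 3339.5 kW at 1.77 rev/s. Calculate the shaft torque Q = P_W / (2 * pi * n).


Formula: Q = P_W / (2 * pi * n)
Step 1 — P_W = 3339.5 kW * 1000 = 3339500.0 W
Step 2 — 2 * pi * n = 2 * pi * 1.77 = 11.121238
Step 3 — Q = 3339500.0 / 11.121238 ≈ 300280 N·m (5 s.f.)

300280 N·m


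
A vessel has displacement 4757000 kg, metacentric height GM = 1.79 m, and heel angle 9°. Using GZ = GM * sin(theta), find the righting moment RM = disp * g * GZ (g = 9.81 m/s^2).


Formula: GZ = GM * sin(theta); RM = disp * g * GZ
Step 1 — GZ = 1.79 * sin(9°) = 1.79 * 0.156434 = 0.280017 m
Step 2 — RM = 4757000 * 9.81 * 0.280017 ≈ 13067000 N·m (5 s.f.)

13067000 N·m


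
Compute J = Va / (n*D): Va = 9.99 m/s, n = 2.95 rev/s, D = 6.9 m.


Formula: J = Va / (n * D)
Step 1 — n * D = 2.95 * 6.9 = 20.355
Step 2 — J = 9.99 / 20.355 ≈ 0.49079 (5 s.f.)

0.49079


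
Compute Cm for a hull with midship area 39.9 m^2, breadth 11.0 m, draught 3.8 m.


Formula: Cm = Am / (B * T)
Step 1 — B * T = 11.0 * 3.8 = 41.8 m^2
Step 2 — Cm = 39.9 / 41.8 ≈ 0.95455 (5 s.f.)

0.95455


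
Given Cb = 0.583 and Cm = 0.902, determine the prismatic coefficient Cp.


Formula: Cp = Cb / Cm
Substituting: Cp = 0.583 / 0.902
Result: Cp ≈ 0.64634 (5 s.f.)

0.64634


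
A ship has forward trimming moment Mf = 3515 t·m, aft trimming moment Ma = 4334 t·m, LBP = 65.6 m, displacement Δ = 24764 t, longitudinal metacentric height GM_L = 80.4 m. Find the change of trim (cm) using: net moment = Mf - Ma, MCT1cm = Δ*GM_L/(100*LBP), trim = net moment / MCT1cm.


Formula: net trimming moment = Mf - Ma; MCT1cm = Δ*GM_L/(100*LBP); trim = net moment / MCT1cm
Step 1 — net trimming moment = 3515 - 4334 = -819 t·m
Step 2 — MCT1cm = 24764 * 80.4 / (100 * 65.6) = 303.51 t·m/cm
Step 3 — trim = -819 / 303.51 ≈ -2.6984 cm (5 s.f.)

-2.6984 cm


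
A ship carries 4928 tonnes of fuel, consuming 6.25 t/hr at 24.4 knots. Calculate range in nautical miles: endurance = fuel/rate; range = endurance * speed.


Formula: endurance = fuel / rate; range = endurance * speed
Step 1 — endurance = 4928 / 6.25 = 788.48 hours
Step 2 — range = 788.48 * 24.4 ≈ 19239 nautical miles (5 s.f.)

19239 NM


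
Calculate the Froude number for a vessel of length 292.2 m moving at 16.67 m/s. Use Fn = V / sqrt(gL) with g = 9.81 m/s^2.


Formula: Fn = V / sqrt(g * L)
Step 1 — g * L = 9.81 * 292.2 = 2866.482
Step 2 — sqrt(g * L) = sqrt(2866.482) = 53.539537
Step 3 — Fn = 16.67 / 53.539537 ≈ 0.31136 (5 s.f.)

0.31136


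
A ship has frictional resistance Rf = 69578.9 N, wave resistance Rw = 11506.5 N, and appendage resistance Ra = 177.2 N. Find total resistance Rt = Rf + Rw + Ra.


Formula: Rt = Rf + Rw + Ra
Substituting: Rt = 69578.9 + 11506.5 + 177.2
Result: Rt = 81262.6 N

81262.6 N


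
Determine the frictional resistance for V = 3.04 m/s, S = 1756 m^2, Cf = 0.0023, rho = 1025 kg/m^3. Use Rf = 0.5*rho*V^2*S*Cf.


Formula: Rf = 0.5 * rho * V^2 * S * Cf
Step 1 — V^2 = 3.04^2 = 9.2416
Step 2 — 0.5 * rho * V^2 = 0.5 * 1025 * 9.2416 = 4736.32
Step 3 — Rf = 4736.32 * 1756 * 0.0023 ≈ 19129 N (5 s.f.)

19129 N


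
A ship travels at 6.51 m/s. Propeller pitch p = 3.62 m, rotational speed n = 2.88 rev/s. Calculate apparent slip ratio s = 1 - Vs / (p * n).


Formula: s = 1 - Vs / (p * n)
Step 1 — p * n = 3.62 * 2.88 = 10.4256
Step 2 — Vs / (p*n) = 6.51 / 10.4256 = 0.624424 (6 d.p.)
Step 3 — s = 1 - 0.624424 = 0.375576

0.375576


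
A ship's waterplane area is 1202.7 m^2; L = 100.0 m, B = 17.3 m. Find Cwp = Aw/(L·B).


Formula: Cwp = Aw / (L * B)
Step 1 — L * B = 100.0 * 17.3 = 1730.0 m^2
Step 2 — Cwp = 1202.7 / 1730.0 ≈ 0.69520 (5 s.f.)

0.69520


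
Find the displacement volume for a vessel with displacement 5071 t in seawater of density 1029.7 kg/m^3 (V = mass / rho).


Formula: V = mass / rho
Step 1 — convert tonnes to kg: 5071 t * 1000 = 5071000 kg
Step 2 — V = 5071000 / 1029.7 ≈ 4924.7 m^3 (5 s.f.)

4924.7 m^3


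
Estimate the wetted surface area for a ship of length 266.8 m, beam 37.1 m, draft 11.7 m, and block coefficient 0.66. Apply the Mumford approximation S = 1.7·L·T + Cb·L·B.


Formula: S = 1.7*L*T + V/T with V = Cb*L*B*T, i.e. S = L * (1.7*T + Cb*B)
Step 1 — 1.7*T = 1.7 * 11.7 = 19.89 m
Step 2 — Cb*B = 0.66 * 37.1 = 24.486 m
Step 3 — 1.7*T + Cb*B = 19.89 + 24.486 = 44.376 m
Step 4 — S = 266.8 * 44.376 ≈ 11840 m^2 (5 s.f.)

11840 m^2
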